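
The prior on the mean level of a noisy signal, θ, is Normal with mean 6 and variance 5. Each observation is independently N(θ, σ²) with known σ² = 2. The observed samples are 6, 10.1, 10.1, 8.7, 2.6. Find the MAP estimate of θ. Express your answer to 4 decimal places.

θ̂_MAP = 7.3889

n = 5; x̄ = (6 + 10.1 + 10.1 + 8.7 + 2.6)/5 = 37.5/5 = 7.5.
For a Normal prior and Normal likelihood with known variance, the posterior is Normal; its mode equals its mean, the precision-weighted average.
Prior precision 1/σ₀² = 1/5 = 0.2; data precision n/σ² = 5/2 = 2.5.
θ̂ = (0.2·6 + 2.5·7.5) / (0.2 + 2.5) = 19.95/2.7 = 133/18 ≈ 7.3889.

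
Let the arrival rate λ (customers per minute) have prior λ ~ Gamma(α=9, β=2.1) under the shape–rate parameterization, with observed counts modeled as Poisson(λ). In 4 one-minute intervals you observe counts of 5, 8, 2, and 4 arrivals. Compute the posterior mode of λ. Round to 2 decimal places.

λ̂_MAP = 4.43

Σxᵢ = 5+8+2+4 = 19, with n = 4.
Posterior ∝ λ^8e^(−2.1λ) · λ^19e^(−4λ) = λ^27e^(−6.1λ), i.e. Gamma(shape=28, rate=6.1).
The mode of a Gamma(a, b) with a ≥ 1 (shape–rate) is (a−1)/b = 27/6.1 ≈ 4.43.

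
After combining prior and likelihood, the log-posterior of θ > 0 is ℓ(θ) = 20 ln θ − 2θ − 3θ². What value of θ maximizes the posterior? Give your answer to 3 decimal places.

ℓ'(θ) = 20/θ − 2 − 6θ. Setting this to zero and multiplying by θ: 6θ² + 2θ − 20 = 0.
θ = (−2 + √(2² + 4·6·20)) / (2·6) = (−2 + √484) / 12 = (−2 + 22)/12 = 5/3.
ℓ''(θ) = −20/θ² − 6 < 0, confirming a maximum.

θ̂_MAP = 1.667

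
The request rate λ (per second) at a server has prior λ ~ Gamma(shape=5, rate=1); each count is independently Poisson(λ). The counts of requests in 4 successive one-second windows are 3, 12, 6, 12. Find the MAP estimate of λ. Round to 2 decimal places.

Σxᵢ = 3+12+6+12 = 33, with n = 4.
Posterior ∝ λ^4e^(−1λ) · λ^33e^(−4λ) = λ^37e^(−5λ), i.e. Gamma(shape=38, rate=5).
The mode of a Gamma(a, b) with a ≥ 1 (shape–rate) is (a−1)/b = 37/5 ≈ 7.40.

λ̂_MAP = 7.40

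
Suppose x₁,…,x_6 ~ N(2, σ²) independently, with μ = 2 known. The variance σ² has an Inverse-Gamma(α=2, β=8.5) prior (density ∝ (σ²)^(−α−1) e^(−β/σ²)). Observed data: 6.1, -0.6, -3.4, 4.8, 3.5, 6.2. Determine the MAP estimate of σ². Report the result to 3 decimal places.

σ̂²_MAP = 8.122

Sum of squared deviations about the known mean: SS = (6.1−2)² + (-0.6−2)² + (-3.4−2)² + (4.8−2)² + (3.5−2)² + (6.2−2)² = 80.46.
The Normal likelihood contributes (σ²)^(−n/2) exp(−SS/(2σ²)), so the posterior is Inverse-Gamma(α + n/2, β + SS/2) = Inverse-Gamma(5, 48.73).
The mode of Inverse-Gamma(a, b) is b/(a+1) = 48.73/6 ≈ 8.122.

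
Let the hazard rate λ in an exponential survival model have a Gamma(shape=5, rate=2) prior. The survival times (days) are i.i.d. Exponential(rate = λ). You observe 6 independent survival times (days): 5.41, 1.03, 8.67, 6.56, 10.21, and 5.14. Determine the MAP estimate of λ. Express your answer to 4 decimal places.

The Exponential(rate=λ) likelihood is ∝ λ^n e^(−λΣtᵢ). Here n = 6 and Σtᵢ = 5.41 + 1.03 + 8.67 + 6.56 + 10.21 + 5.14 = 37.02.
Posterior ∝ λ^4e^(−2λ) · λ^6e^(−37.02λ) = λ^10e^(−39.02λ), i.e. Gamma(11, 39.02).
Mode = (a−1)/b = 10/39.02 ≈ 0.2563.

λ̂_MAP = 0.2563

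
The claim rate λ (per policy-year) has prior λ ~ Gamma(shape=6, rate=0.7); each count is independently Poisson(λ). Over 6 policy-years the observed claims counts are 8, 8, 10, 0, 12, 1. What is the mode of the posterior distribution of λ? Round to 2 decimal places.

Σxᵢ = 8+8+10+0+12+1 = 39, with n = 6.
Posterior ∝ λ^5e^(−0.7λ) · λ^39e^(−6λ) = λ^44e^(−6.7λ), i.e. Gamma(shape=45, rate=6.7).
The mode of a Gamma(a, b) with a ≥ 1 (shape–rate) is (a−1)/b = 44/6.7 ≈ 6.57.

λ̂_MAP = 6.57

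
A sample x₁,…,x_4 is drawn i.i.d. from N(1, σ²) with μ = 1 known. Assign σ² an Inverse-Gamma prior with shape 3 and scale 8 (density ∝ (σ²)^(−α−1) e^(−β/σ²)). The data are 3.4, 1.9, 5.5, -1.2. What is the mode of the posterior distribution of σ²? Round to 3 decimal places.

σ̂²_MAP = 3.972

Sum of squared deviations about the known mean: SS = (3.4−1)² + (1.9−1)² + (5.5−1)² + (-1.2−1)² = 31.66.
The Normal likelihood contributes (σ²)^(−n/2) exp(−SS/(2σ²)), so the posterior is Inverse-Gamma(α + n/2, β + SS/2) = Inverse-Gamma(5, 23.83).
The mode of Inverse-Gamma(a, b) is b/(a+1) = 23.83/6 ≈ 3.972.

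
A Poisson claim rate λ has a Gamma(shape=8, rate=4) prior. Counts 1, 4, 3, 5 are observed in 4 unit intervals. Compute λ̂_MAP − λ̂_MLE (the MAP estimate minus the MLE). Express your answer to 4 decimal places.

Σxᵢ = 13. Posterior is Gamma(21, 8); MAP = (21−1)/8 = 20/8 ≈ 2.50000.
MLE = x̄ = 13/4 ≈ 3.25000.
Difference = 20/8 − 13/4 = -3/4 ≈ -0.7500.

MAP − MLE = -0.7500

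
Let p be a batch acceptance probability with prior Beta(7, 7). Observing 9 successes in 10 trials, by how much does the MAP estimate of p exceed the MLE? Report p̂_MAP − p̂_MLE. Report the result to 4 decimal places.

MAP − MLE = -0.2182

Posterior is Beta(16, 8); MAP = (16−1)/(24−2) = 15/22 ≈ 0.68182.
MLE ignores the prior: p̂_MLE = k/n = 9/10 ≈ 0.90000.
Difference = 15/22 − 9/10 = -12/55 ≈ -0.2182.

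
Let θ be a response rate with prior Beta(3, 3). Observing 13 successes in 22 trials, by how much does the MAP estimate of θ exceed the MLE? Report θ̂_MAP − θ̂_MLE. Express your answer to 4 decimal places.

MAP − MLE = -0.0140

Posterior is Beta(16, 12); MAP = (16−1)/(28−2) = 15/26 ≈ 0.57692.
MLE ignores the prior: θ̂_MLE = k/n = 13/22 ≈ 0.59091.
Difference = 15/26 − 13/22 = -2/143 ≈ -0.0140.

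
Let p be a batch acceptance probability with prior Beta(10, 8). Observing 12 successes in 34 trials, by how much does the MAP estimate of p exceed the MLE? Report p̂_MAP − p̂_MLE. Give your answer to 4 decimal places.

MAP − MLE = 0.0671

Posterior is Beta(22, 30); MAP = (22−1)/(52−2) = 21/50 ≈ 0.42000.
MLE ignores the prior: p̂_MLE = k/n = 12/34 ≈ 0.35294.
Difference = 21/50 − 12/34 = 57/850 ≈ 0.0671.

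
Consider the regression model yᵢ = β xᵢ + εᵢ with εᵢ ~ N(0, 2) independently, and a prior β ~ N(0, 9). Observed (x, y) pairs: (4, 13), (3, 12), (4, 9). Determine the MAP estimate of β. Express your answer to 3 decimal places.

β̂_MAP = 3.008

log p(β | y) = −Σ(yᵢ − βxᵢ)²/(2·2) − β²/(2·9) + const.
Setting the derivative to zero: Σxᵢ(yᵢ − βxᵢ)/2 − β/9 = 0, so β = Σxᵢyᵢ / (Σxᵢ² + σ²/τ²).
Σxᵢyᵢ = 4·13 + 3·12 + 4·9 = 124; Σxᵢ² = 41; σ²/τ² = 2/9.
β̂_MAP = 124 / (41 + 2/9) = 124/(371/9) = 1116/371 ≈ 3.008.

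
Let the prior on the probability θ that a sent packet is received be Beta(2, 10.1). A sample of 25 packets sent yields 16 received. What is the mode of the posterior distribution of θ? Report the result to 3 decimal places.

Prior: Beta(2, 10.1).
Data: 16 successes in 25 trials. The binomial likelihood contributes θ^16(1−θ)^9, so the posterior is Beta(2+16, 10.1+9) = Beta(18, 19.1).
For Beta(a, b) with a, b > 1 the mode is (a−1)/(a+b−2) = 17/35.1 ≈ 0.484.

θ̂_MAP = 0.484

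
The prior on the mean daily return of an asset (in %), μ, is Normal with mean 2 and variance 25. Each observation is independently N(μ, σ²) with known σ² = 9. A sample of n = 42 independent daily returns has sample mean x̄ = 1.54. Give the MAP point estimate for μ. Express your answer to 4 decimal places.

μ̂_MAP = 1.5439

n = 42, x̄ = 1.54.
For a Normal prior and Normal likelihood with known variance, the posterior is Normal; its mode equals its mean, the precision-weighted average.
Prior precision 1/σ₀² = 1/25 = 0.04; data precision n/σ² = 42/9 = 14/3.
μ̂ = (0.04·2 + (14/3)·1.54) / (0.04 + 14/3) = (109/15)/(353/75) = 545/353 ≈ 1.5439.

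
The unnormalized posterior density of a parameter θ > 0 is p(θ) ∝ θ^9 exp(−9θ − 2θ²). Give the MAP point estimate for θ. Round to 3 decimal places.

θ̂_MAP = 0.750

ℓ'(θ) = 9/θ − 9 − 4θ. Setting this to zero and multiplying by θ: 4θ² + 9θ − 9 = 0.
θ = (−9 + √(9² + 4·4·9)) / (2·4) = (−9 + √225) / 8 = (−9 + 15)/8 = 3/4.
ℓ''(θ) = −9/θ² − 4 < 0, confirming a maximum.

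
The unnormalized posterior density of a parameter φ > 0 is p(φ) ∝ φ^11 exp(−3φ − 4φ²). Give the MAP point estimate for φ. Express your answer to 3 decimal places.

ℓ'(φ) = 11/φ − 3 − 8φ. Setting this to zero and multiplying by φ: 8φ² + 3φ − 11 = 0.
φ = (−3 + √(3² + 4·8·11)) / (2·8) = (−3 + √361) / 16 = (−3 + 19)/16 = 1.
ℓ''(φ) = −11/φ² − 8 < 0, confirming a maximum.

φ̂_MAP = 1.000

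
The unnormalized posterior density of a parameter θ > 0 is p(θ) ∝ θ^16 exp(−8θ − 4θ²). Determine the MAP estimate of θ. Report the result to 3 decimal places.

θ̂_MAP = 1.000

ℓ'(θ) = 16/θ − 8 − 8θ. Setting this to zero and multiplying by θ: 8θ² + 8θ − 16 = 0.
θ = (−8 + √(8² + 4·8·16)) / (2·8) = (−8 + √576) / 16 = (−8 + 24)/16 = 1.
ℓ''(θ) = −16/θ² − 8 < 0, confirming a maximum.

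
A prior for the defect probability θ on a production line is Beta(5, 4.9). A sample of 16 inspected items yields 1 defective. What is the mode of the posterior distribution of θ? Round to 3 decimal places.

Prior: Beta(5, 4.9).
Data: 1 success in 16 trials. The binomial likelihood contributes θ(1−θ)^15, so the posterior is Beta(5+1, 4.9+15) = Beta(6, 19.9).
For Beta(a, b) with a, b > 1 the mode is (a−1)/(a+b−2) = 5/23.9 ≈ 0.209.

θ̂_MAP = 0.209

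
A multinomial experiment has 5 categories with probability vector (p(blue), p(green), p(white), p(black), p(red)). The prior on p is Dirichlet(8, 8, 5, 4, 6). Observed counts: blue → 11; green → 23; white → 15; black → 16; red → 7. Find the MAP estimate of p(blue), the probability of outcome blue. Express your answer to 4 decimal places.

MAP estimate of p(blue) = 0.1837

The posterior is Dirichlet(αᵢ + nᵢ) = Dirichlet(19, 31, 20, 20, 13).
For a Dirichlet(a₁,…,a_K) with all aᵢ > 1, the mode has j-th component (aⱼ − 1)/(Σaᵢ − K).
Here Σaᵢ = 103 and K = 5, so p(blue) = (19 − 1)/(103 − 5) = 18/98 ≈ 0.1837.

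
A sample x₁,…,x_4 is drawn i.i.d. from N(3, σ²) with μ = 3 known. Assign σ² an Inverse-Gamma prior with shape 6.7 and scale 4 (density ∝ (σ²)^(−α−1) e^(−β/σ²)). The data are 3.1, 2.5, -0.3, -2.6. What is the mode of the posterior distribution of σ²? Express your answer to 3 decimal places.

σ̂²_MAP = 2.604

Sum of squared deviations about the known mean: SS = (3.1−3)² + (2.5−3)² + (-0.3−3)² + (-2.6−3)² = 42.51.
The Normal likelihood contributes (σ²)^(−n/2) exp(−SS/(2σ²)), so the posterior is Inverse-Gamma(α + n/2, β + SS/2) = Inverse-Gamma(8.7, 25.255).
The mode of Inverse-Gamma(a, b) is b/(a+1) = 25.255/9.7 ≈ 2.604.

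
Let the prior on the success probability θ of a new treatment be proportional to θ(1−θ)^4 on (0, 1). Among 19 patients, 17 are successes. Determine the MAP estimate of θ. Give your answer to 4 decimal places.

θ̂_MAP = 0.7500

The prior density ∝ θ(1−θ)^4 is the kernel of Beta(2, 5).
Data: 17 successes in 19 trials. The binomial likelihood contributes θ^17(1−θ)^2, so the posterior is Beta(2+17, 5+2) = Beta(19, 7).
For Beta(a, b) with a, b > 1 the mode is (a−1)/(a+b−2) = 18/24 ≈ 0.7500.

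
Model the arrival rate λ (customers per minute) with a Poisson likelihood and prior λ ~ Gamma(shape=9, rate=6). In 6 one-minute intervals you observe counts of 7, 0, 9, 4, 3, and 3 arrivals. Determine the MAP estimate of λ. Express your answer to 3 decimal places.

Σxᵢ = 7+0+9+4+3+3 = 26, with n = 6.
Posterior ∝ λ^8e^(−6λ) · λ^26e^(−6λ) = λ^34e^(−12λ), i.e. Gamma(shape=35, rate=12).
The mode of a Gamma(a, b) with a ≥ 1 (shape–rate) is (a−1)/b = 34/12 ≈ 2.833.

λ̂_MAP = 2.833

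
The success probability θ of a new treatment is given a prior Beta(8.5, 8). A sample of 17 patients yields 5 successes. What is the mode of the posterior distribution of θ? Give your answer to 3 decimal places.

θ̂_MAP = 0.397

Prior: Beta(8.5, 8).
Data: 5 successes in 17 trials. The binomial likelihood contributes θ^5(1−θ)^12, so the posterior is Beta(8.5+5, 8+12) = Beta(13.5, 20).
For Beta(a, b) with a, b > 1 the mode is (a−1)/(a+b−2) = 12.5/31.5 ≈ 0.397.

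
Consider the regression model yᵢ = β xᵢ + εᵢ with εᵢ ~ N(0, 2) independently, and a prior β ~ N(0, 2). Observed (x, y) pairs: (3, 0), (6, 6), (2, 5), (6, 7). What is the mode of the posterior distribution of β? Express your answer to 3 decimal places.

log p(β | y) = −Σ(yᵢ − βxᵢ)²/(2·2) − β²/(2·2) + const.
Setting the derivative to zero: Σxᵢ(yᵢ − βxᵢ)/2 − β/2 = 0, so β = Σxᵢyᵢ / (Σxᵢ² + σ²/τ²).
Σxᵢyᵢ = 3·0 + 6·6 + 2·5 + 6·7 = 88; Σxᵢ² = 85; σ²/τ² = 1.
β̂_MAP = 88 / (85 + 1) = 88/86 ≈ 1.023.

β̂_MAP = 1.023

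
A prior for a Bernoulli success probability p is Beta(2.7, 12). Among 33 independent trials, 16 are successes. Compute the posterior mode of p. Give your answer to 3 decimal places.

p̂_MAP = 0.387

Prior: Beta(2.7, 12).
Data: 16 successes in 33 trials. The binomial likelihood contributes p^16(1−p)^17, so the posterior is Beta(2.7+16, 12+17) = Beta(18.7, 29).
For Beta(a, b) with a, b > 1 the mode is (a−1)/(a+b−2) = 17.7/45.7 ≈ 0.387.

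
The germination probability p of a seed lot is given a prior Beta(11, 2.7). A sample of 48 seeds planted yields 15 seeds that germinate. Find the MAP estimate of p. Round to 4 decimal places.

p̂_MAP = 0.4188

Prior: Beta(11, 2.7).
Data: 15 successes in 48 trials. The binomial likelihood contributes p^15(1−p)^33, so the posterior is Beta(11+15, 2.7+33) = Beta(26, 35.7).
For Beta(a, b) with a, b > 1 the mode is (a−1)/(a+b−2) = 25/59.7 ≈ 0.4188.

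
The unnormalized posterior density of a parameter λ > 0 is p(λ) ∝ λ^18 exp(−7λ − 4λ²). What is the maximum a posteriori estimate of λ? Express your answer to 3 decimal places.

λ̂_MAP = 1.125

ℓ'(λ) = 18/λ − 7 − 8λ. Setting this to zero and multiplying by λ: 8λ² + 7λ − 18 = 0.
λ = (−7 + √(7² + 4·8·18)) / (2·8) = (−7 + √625) / 16 = (−7 + 25)/16 = 9/8.
ℓ''(λ) = −18/λ² − 8 < 0, confirming a maximum.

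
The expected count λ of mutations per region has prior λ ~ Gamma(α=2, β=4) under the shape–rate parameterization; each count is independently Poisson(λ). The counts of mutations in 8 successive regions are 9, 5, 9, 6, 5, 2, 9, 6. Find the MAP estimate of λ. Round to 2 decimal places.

λ̂_MAP = 4.33

Σxᵢ = 9+5+9+6+5+2+9+6 = 51, with n = 8.
Posterior ∝ λe^(−4λ) · λ^51e^(−8λ) = λ^52e^(−12λ), i.e. Gamma(shape=53, rate=12).
The mode of a Gamma(a, b) with a ≥ 1 (shape–rate) is (a−1)/b = 52/12 ≈ 4.33.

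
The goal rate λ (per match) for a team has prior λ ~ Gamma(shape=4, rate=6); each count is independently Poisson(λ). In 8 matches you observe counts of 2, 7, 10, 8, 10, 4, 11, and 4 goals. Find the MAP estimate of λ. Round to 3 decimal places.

Σxᵢ = 2+7+10+8+10+4+11+4 = 56, with n = 8.
Posterior ∝ λ^3e^(−6λ) · λ^56e^(−8λ) = λ^59e^(−14λ), i.e. Gamma(shape=60, rate=14).
The mode of a Gamma(a, b) with a ≥ 1 (shape–rate) is (a−1)/b = 59/14 ≈ 4.214.

λ̂_MAP = 4.214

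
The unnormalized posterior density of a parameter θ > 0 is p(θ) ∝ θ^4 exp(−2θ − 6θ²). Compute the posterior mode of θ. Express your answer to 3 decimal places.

ℓ'(θ) = 4/θ − 2 − 12θ. Setting this to zero and multiplying by θ: 12θ² + 2θ − 4 = 0.
θ = (−2 + √(2² + 4·12·4)) / (2·12) = (−2 + √196) / 24 = (−2 + 14)/24 = 1/2.
ℓ''(θ) = −4/θ² − 12 < 0, confirming a maximum.

θ̂_MAP = 0.500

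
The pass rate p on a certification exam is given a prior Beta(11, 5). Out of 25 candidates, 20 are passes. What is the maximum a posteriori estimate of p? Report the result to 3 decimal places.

p̂_MAP = 0.769

Prior: Beta(11, 5).
Data: 20 successes in 25 trials. The binomial likelihood contributes p^20(1−p)^5, so the posterior is Beta(11+20, 5+5) = Beta(31, 10).
For Beta(a, b) with a, b > 1 the mode is (a−1)/(a+b−2) = 30/39 ≈ 0.769.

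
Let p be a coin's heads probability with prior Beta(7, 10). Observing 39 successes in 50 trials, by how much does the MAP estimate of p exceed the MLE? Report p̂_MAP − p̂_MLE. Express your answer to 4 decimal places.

MAP − MLE = -0.0877

Posterior is Beta(46, 21); MAP = (46−1)/(67−2) = 45/65 ≈ 0.69231.
MLE ignores the prior: p̂_MLE = k/n = 39/50 ≈ 0.78000.
Difference = 45/65 − 39/50 = -57/650 ≈ -0.0877.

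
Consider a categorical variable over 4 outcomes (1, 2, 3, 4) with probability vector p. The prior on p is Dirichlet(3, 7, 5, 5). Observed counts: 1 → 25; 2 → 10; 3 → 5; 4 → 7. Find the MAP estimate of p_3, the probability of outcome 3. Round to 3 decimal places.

MAP estimate: 0.143

The posterior is Dirichlet(αᵢ + nᵢ) = Dirichlet(28, 17, 10, 12).
For a Dirichlet(a₁,…,a_K) with all aᵢ > 1, the mode has j-th component (aⱼ − 1)/(Σaᵢ − K).
Here Σaᵢ = 67 and K = 4, so p_3 = (10 − 1)/(67 − 4) = 9/63 ≈ 0.143.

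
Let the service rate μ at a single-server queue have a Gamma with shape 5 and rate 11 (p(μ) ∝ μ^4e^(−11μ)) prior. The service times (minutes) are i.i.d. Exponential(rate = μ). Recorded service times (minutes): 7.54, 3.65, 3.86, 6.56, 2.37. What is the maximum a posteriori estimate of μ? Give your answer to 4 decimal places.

μ̂_MAP = 0.2573

The Exponential(rate=μ) likelihood is ∝ μ^n e^(−μΣtᵢ). Here n = 5 and Σtᵢ = 7.54 + 3.65 + 3.86 + 6.56 + 2.37 = 23.98.
Posterior ∝ μ^4e^(−11μ) · μ^5e^(−23.98μ) = μ^9e^(−34.98μ), i.e. Gamma(10, 34.98).
Mode = (a−1)/b = 9/34.98 ≈ 0.2573.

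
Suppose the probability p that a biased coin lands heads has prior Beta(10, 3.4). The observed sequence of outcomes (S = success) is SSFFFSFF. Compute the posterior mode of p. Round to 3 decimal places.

p̂_MAP = 0.619

Prior: Beta(10, 3.4).
Data: 3 successes in 8 trials (from the sequence). The binomial likelihood contributes p^3(1−p)^5, so the posterior is Beta(10+3, 3.4+5) = Beta(13, 8.4).
For Beta(a, b) with a, b > 1 the mode is (a−1)/(a+b−2) = 12/19.4 ≈ 0.619.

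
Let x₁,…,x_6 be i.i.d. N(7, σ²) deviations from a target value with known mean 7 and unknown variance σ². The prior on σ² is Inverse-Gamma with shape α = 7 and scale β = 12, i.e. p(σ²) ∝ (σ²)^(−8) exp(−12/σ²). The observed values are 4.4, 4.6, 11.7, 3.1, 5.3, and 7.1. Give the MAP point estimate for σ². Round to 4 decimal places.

σ̂²_MAP = 3.4873

Sum of squared deviations about the known mean: SS = (4.4−7)² + (4.6−7)² + (11.7−7)² + (3.1−7)² + (5.3−7)² + (7.1−7)² = 52.72.
The Normal likelihood contributes (σ²)^(−n/2) exp(−SS/(2σ²)), so the posterior is Inverse-Gamma(α + n/2, β + SS/2) = Inverse-Gamma(10, 38.36).
The mode of Inverse-Gamma(a, b) is b/(a+1) = 38.36/11 ≈ 3.4873.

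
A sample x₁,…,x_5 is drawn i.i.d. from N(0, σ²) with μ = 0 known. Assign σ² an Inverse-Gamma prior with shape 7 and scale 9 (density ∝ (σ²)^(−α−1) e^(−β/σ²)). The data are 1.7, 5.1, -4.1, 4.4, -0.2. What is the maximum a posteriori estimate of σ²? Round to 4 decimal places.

Sum of squared deviations about the known mean: SS = (1.7−0)² + (5.1−0)² + (-4.1−0)² + (4.4−0)² + (-0.2−0)² = 65.11.
The Normal likelihood contributes (σ²)^(−n/2) exp(−SS/(2σ²)), so the posterior is Inverse-Gamma(α + n/2, β + SS/2) = Inverse-Gamma(9.5, 41.555).
The mode of Inverse-Gamma(a, b) is b/(a+1) = 41.555/10.5 ≈ 3.9576.

σ̂²_MAP = 3.9576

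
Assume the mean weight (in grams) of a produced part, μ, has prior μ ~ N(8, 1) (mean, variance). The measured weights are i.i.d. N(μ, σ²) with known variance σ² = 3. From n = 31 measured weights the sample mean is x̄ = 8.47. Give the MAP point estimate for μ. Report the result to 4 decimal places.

n = 31, x̄ = 8.47.
For a Normal prior and Normal likelihood with known variance, the posterior is Normal; its mode equals its mean, the precision-weighted average.
Prior precision 1/σ₀² = 1/1 = 1; data precision n/σ² = 31/3.
μ̂ = (1·8 + (31/3)·8.47) / (1 + 31/3) = (28657/300)/(34/3) = 28657/3400 ≈ 8.4285.

μ̂_MAP = 8.4285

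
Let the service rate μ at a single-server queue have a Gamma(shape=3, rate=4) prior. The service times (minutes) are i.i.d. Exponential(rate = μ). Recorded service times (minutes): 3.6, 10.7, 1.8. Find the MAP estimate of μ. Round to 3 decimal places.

The Exponential(rate=μ) likelihood is ∝ μ^n e^(−μΣtᵢ). Here n = 3 and Σtᵢ = 3.6 + 10.7 + 1.8 = 16.1.
Posterior ∝ μ^2e^(−4μ) · μ^3e^(−16.1μ) = μ^5e^(−20.1μ), i.e. Gamma(6, 20.1).
Mode = (a−1)/b = 5/20.1 ≈ 0.249.

μ̂_MAP = 0.249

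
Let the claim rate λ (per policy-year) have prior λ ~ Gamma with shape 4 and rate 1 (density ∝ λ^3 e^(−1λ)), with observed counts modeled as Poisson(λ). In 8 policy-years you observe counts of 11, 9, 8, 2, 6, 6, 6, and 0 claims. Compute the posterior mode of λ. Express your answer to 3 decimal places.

λ̂_MAP = 5.667

Σxᵢ = 11+9+8+2+6+6+6+0 = 48, with n = 8.
Posterior ∝ λ^3e^(−1λ) · λ^48e^(−8λ) = λ^51e^(−9λ), i.e. Gamma(shape=52, rate=9).
The mode of a Gamma(a, b) with a ≥ 1 (shape–rate) is (a−1)/b = 51/9 ≈ 5.667.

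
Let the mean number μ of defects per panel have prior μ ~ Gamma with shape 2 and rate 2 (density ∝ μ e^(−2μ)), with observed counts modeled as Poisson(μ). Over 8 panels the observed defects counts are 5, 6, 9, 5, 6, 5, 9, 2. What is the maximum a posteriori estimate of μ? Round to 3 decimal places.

Σxᵢ = 5+6+9+5+6+5+9+2 = 47, with n = 8.
Posterior ∝ μe^(−2μ) · μ^47e^(−8μ) = μ^48e^(−10μ), i.e. Gamma(shape=49, rate=10).
The mode of a Gamma(a, b) with a ≥ 1 (shape–rate) is (a−1)/b = 48/10 ≈ 4.800.

μ̂_MAP = 4.800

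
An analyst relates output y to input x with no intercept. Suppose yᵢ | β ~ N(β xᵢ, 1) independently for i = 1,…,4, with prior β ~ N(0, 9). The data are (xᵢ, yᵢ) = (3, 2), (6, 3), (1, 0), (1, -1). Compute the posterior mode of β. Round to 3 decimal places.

β̂_MAP = 0.488

log p(β | y) = −Σ(yᵢ − βxᵢ)²/(2·1) − β²/(2·9) + const.
Setting the derivative to zero: Σxᵢ(yᵢ − βxᵢ)/1 − β/9 = 0, so β = Σxᵢyᵢ / (Σxᵢ² + σ²/τ²).
Σxᵢyᵢ = 3·2 + 6·3 + 1·0 + 1·(-1) = 23; Σxᵢ² = 47; σ²/τ² = 1/9.
β̂_MAP = 23 / (47 + 1/9) = 23/(424/9) = 207/424 ≈ 0.488.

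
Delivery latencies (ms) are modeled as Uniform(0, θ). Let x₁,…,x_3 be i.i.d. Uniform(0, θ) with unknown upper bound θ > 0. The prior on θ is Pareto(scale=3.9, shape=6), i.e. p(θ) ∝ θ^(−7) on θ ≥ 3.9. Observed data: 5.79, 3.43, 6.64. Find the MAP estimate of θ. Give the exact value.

The Uniform(0, θ) likelihood is θ^(−n) for θ ≥ max(xᵢ), zero otherwise. Here max(xᵢ) = 6.64.
Posterior ∝ θ^(−7) · θ^(−3) = θ^(−10) on θ ≥ max(3.9, 6.64) = 6.64.
This density is strictly decreasing in θ, so the posterior mode lies at the lower boundary of the support.

θ̂_MAP = 6.64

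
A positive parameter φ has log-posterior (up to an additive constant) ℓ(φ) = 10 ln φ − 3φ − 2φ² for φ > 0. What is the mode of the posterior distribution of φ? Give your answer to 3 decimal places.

φ̂_MAP = 1.250

ℓ'(φ) = 10/φ − 3 − 4φ. Setting this to zero and multiplying by φ: 4φ² + 3φ − 10 = 0.
φ = (−3 + √(3² + 4·4·10)) / (2·4) = (−3 + √169) / 8 = (−3 + 13)/8 = 5/4.
ℓ''(φ) = −10/φ² − 4 < 0, confirming a maximum.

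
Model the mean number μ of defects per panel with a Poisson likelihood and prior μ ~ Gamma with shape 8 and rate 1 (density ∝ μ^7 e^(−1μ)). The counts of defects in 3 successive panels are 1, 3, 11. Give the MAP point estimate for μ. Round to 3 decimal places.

Σxᵢ = 1+3+11 = 15, with n = 3.
Posterior ∝ μ^7e^(−1μ) · μ^15e^(−3μ) = μ^22e^(−4μ), i.e. Gamma(shape=23, rate=4).
The mode of a Gamma(a, b) with a ≥ 1 (shape–rate) is (a−1)/b = 22/4 ≈ 5.500.

μ̂_MAP = 5.500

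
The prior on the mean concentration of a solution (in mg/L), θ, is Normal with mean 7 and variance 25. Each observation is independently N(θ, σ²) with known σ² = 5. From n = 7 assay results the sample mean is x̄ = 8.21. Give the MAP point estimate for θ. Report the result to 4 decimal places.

θ̂_MAP = 8.1764

n = 7, x̄ = 8.21.
For a Normal prior and Normal likelihood with known variance, the posterior is Normal; its mode equals its mean, the precision-weighted average.
Prior precision 1/σ₀² = 1/25 = 0.04; data precision n/σ² = 7/5 = 1.4.
θ̂ = (0.04·7 + 1.4·8.21) / (0.04 + 1.4) = 11.774/1.44 = 5887/720 ≈ 8.1764.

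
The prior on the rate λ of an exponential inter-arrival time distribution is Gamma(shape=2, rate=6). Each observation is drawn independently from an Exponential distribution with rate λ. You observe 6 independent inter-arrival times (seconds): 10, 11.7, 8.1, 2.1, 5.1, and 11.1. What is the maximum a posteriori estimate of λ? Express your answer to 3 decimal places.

The Exponential(rate=λ) likelihood is ∝ λ^n e^(−λΣtᵢ). Here n = 6 and Σtᵢ = 10 + 11.7 + 8.1 + 2.1 + 5.1 + 11.1 = 48.1.
Posterior ∝ λe^(−6λ) · λ^6e^(−48.1λ) = λ^7e^(−54.1λ), i.e. Gamma(8, 54.1).
Mode = (a−1)/b = 7/54.1 ≈ 0.129.

λ̂_MAP = 0.129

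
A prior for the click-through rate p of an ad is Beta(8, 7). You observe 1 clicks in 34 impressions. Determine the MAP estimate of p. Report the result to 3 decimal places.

p̂_MAP = 0.170

Prior: Beta(8, 7).
Data: 1 success in 34 trials. The binomial likelihood contributes p(1−p)^33, so the posterior is Beta(8+1, 7+33) = Beta(9, 40).
For Beta(a, b) with a, b > 1 the mode is (a−1)/(a+b−2) = 8/47 ≈ 0.170.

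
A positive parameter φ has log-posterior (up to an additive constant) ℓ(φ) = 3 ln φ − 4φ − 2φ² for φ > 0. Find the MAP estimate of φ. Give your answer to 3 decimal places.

φ̂_MAP = 0.500

ℓ'(φ) = 3/φ − 4 − 4φ. Setting this to zero and multiplying by φ: 4φ² + 4φ − 3 = 0.
φ = (−4 + √(4² + 4·4·3)) / (2·4) = (−4 + √64) / 8 = (−4 + 8)/8 = 1/2.
ℓ''(φ) = −3/φ² − 4 < 0, confirming a maximum.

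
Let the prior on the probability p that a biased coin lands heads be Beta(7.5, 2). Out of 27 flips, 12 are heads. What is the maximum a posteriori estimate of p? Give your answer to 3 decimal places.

Prior: Beta(7.5, 2).
Data: 12 successes in 27 trials. The binomial likelihood contributes p^12(1−p)^15, so the posterior is Beta(7.5+12, 2+15) = Beta(19.5, 17).
For Beta(a, b) with a, b > 1 the mode is (a−1)/(a+b−2) = 18.5/34.5 ≈ 0.536.

p̂_MAP = 0.536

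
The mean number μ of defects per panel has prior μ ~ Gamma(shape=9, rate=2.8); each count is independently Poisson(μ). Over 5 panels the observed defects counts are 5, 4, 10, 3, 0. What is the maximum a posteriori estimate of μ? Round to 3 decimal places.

Σxᵢ = 5+4+10+3+0 = 22, with n = 5.
Posterior ∝ μ^8e^(−2.8μ) · μ^22e^(−5μ) = μ^30e^(−7.8μ), i.e. Gamma(shape=31, rate=7.8).
The mode of a Gamma(a, b) with a ≥ 1 (shape–rate) is (a−1)/b = 30/7.8 ≈ 3.846.

μ̂_MAP = 3.846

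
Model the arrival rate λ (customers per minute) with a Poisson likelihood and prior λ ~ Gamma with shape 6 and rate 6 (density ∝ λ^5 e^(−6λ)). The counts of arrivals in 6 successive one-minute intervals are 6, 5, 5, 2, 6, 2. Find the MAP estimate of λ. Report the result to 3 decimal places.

Σxᵢ = 6+5+5+2+6+2 = 26, with n = 6.
Posterior ∝ λ^5e^(−6λ) · λ^26e^(−6λ) = λ^31e^(−12λ), i.e. Gamma(shape=32, rate=12).
The mode of a Gamma(a, b) with a ≥ 1 (shape–rate) is (a−1)/b = 31/12 ≈ 2.583.

λ̂_MAP = 2.583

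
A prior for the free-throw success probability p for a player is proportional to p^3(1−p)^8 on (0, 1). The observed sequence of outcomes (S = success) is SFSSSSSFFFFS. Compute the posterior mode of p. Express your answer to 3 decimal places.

p̂_MAP = 0.435

The prior density ∝ p^3(1−p)^8 is the kernel of Beta(4, 9).
Data: 7 successes in 12 trials (from the sequence). The binomial likelihood contributes p^7(1−p)^5, so the posterior is Beta(4+7, 9+5) = Beta(11, 14).
For Beta(a, b) with a, b > 1 the mode is (a−1)/(a+b−2) = 10/23 ≈ 0.435.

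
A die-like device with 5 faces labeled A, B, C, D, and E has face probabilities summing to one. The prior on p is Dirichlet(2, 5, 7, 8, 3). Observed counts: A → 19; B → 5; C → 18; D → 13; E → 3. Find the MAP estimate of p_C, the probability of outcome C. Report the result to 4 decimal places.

The posterior is Dirichlet(αᵢ + nᵢ) = Dirichlet(21, 10, 25, 21, 6).
For a Dirichlet(a₁,…,a_K) with all aᵢ > 1, the mode has j-th component (aⱼ − 1)/(Σaᵢ − K).
Here Σaᵢ = 83 and K = 5, so p_C = (25 − 1)/(83 − 5) = 24/78 ≈ 0.3077.

MAP estimate of p_C = 0.3077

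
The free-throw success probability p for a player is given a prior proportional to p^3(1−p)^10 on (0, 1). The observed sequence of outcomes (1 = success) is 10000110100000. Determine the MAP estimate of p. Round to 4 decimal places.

The prior density ∝ p^3(1−p)^10 is the kernel of Beta(4, 11).
Data: 4 successes in 14 trials (from the sequence). The binomial likelihood contributes p^4(1−p)^10, so the posterior is Beta(4+4, 11+10) = Beta(8, 21).
For Beta(a, b) with a, b > 1 the mode is (a−1)/(a+b−2) = 7/27 ≈ 0.2593.

p̂_MAP = 0.2593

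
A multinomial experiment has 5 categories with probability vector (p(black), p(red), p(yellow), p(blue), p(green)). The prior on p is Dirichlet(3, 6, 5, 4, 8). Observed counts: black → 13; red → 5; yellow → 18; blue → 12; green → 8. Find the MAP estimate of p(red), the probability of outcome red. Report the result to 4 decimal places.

The posterior is Dirichlet(αᵢ + nᵢ) = Dirichlet(16, 11, 23, 16, 16).
For a Dirichlet(a₁,…,a_K) with all aᵢ > 1, the mode has j-th component (aⱼ − 1)/(Σaᵢ − K).
Here Σaᵢ = 82 and K = 5, so p(red) = (11 − 1)/(82 − 5) = 10/77 ≈ 0.1299.

MAP estimate of p(red) = 0.1299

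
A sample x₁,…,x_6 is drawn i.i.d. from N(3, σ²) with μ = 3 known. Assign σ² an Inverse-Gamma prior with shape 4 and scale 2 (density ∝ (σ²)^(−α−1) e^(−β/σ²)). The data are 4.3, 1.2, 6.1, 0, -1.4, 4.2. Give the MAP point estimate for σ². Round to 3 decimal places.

Sum of squared deviations about the known mean: SS = (4.3−3)² + (1.2−3)² + (6.1−3)² + (0−3)² + (-1.4−3)² + (4.2−3)² = 44.34.
The Normal likelihood contributes (σ²)^(−n/2) exp(−SS/(2σ²)), so the posterior is Inverse-Gamma(α + n/2, β + SS/2) = Inverse-Gamma(7, 24.17).
The mode of Inverse-Gamma(a, b) is b/(a+1) = 24.17/8 ≈ 3.021.

σ̂²_MAP = 3.021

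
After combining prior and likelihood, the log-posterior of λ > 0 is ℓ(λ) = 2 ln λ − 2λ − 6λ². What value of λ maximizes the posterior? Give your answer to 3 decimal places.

λ̂_MAP = 0.333

ℓ'(λ) = 2/λ − 2 − 12λ. Setting this to zero and multiplying by λ: 12λ² + 2λ − 2 = 0.
λ = (−2 + √(2² + 4·12·2)) / (2·12) = (−2 + √100) / 24 = (−2 + 10)/24 = 1/3.
ℓ''(λ) = −2/λ² − 12 < 0, confirming a maximum.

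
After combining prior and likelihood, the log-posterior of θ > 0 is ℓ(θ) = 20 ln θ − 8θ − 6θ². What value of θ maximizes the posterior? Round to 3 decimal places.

ℓ'(θ) = 20/θ − 8 − 12θ. Setting this to zero and multiplying by θ: 12θ² + 8θ − 20 = 0.
θ = (−8 + √(8² + 4·12·20)) / (2·12) = (−8 + √1024) / 24 = (−8 + 32)/24 = 1.
ℓ''(θ) = −20/θ² − 12 < 0, confirming a maximum.

θ̂_MAP = 1.000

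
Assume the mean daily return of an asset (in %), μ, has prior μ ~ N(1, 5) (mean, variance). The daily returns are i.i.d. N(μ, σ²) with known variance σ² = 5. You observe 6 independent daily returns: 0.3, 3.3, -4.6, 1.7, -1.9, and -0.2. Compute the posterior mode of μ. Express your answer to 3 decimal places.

μ̂_MAP = -0.057

n = 6; x̄ = (0.3 + 3.3 + (-4.6) + 1.7 + (-1.9) + (-0.2))/6 = -1.4/6 = -7/30 ≈ -0.2333.
For a Normal prior and Normal likelihood with known variance, the posterior is Normal; its mode equals its mean, the precision-weighted average.
Prior precision 1/σ₀² = 1/5 = 0.2; data precision n/σ² = 6/5 = 1.2.
μ̂ = (0.2·1 + 1.2·(-7/30)) / (0.2 + 1.2) = (-0.08)/1.4 = -2/35 ≈ -0.057.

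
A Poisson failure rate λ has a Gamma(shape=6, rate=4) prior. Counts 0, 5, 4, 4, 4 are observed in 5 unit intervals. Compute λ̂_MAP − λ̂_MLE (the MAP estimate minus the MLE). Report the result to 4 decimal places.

MAP − MLE = -0.9556

Σxᵢ = 17. Posterior is Gamma(23, 9); MAP = (23−1)/9 = 22/9 ≈ 2.44444.
MLE = x̄ = 17/5 ≈ 3.40000.
Difference = 22/9 − 17/5 = -43/45 ≈ -0.9556.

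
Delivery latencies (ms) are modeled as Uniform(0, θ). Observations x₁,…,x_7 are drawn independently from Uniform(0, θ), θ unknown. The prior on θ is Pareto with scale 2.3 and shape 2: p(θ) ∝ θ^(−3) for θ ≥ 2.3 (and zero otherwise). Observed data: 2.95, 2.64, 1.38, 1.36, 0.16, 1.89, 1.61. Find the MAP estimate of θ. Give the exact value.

The Uniform(0, θ) likelihood is θ^(−n) for θ ≥ max(xᵢ), zero otherwise. Here max(xᵢ) = 2.95.
Posterior ∝ θ^(−3) · θ^(−7) = θ^(−10) on θ ≥ max(2.3, 2.95) = 2.95.
This density is strictly decreasing in θ, so the posterior mode lies at the lower boundary of the support.

θ̂_MAP = 2.95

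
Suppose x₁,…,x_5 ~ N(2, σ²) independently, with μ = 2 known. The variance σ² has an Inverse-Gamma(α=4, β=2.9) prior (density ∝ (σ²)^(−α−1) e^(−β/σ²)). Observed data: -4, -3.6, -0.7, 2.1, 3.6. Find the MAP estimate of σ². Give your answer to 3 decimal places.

σ̂²_MAP = 5.535

Sum of squared deviations about the known mean: SS = (-4−2)² + (-3.6−2)² + (-0.7−2)² + (2.1−2)² + (3.6−2)² = 77.22.
The Normal likelihood contributes (σ²)^(−n/2) exp(−SS/(2σ²)), so the posterior is Inverse-Gamma(α + n/2, β + SS/2) = Inverse-Gamma(6.5, 41.51).
The mode of Inverse-Gamma(a, b) is b/(a+1) = 41.51/7.5 ≈ 5.535.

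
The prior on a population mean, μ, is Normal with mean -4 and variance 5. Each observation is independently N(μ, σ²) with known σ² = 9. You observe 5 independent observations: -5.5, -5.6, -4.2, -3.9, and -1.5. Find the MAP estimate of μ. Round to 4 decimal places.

μ̂_MAP = -4.1029

n = 5; x̄ = ((-5.5) + (-5.6) + (-4.2) + (-3.9) + (-1.5))/5 = -20.7/5 = -4.14.
For a Normal prior and Normal likelihood with known variance, the posterior is Normal; its mode equals its mean, the precision-weighted average.
Prior precision 1/σ₀² = 1/5 = 0.2; data precision n/σ² = 5/9.
μ̂ = (0.2·(-4) + (5/9)·(-4.14)) / (0.2 + 5/9) = (-3.1)/(34/45) = -279/68 ≈ -4.1029.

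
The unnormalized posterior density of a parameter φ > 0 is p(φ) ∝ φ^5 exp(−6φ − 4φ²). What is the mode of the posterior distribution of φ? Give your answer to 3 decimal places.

φ̂_MAP = 0.500

ℓ'(φ) = 5/φ − 6 − 8φ. Setting this to zero and multiplying by φ: 8φ² + 6φ − 5 = 0.
φ = (−6 + √(6² + 4·8·5)) / (2·8) = (−6 + √196) / 16 = (−6 + 14)/16 = 1/2.
ℓ''(φ) = −5/φ² − 8 < 0, confirming a maximum.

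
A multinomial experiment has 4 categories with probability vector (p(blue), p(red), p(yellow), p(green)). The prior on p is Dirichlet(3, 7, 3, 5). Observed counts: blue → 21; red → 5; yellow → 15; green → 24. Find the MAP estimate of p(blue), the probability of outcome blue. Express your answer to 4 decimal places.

MAP estimate of p(blue) = 0.2911

The posterior is Dirichlet(αᵢ + nᵢ) = Dirichlet(24, 12, 18, 29).
For a Dirichlet(a₁,…,a_K) with all aᵢ > 1, the mode has j-th component (aⱼ − 1)/(Σaᵢ − K).
Here Σaᵢ = 83 and K = 4, so p(blue) = (24 − 1)/(83 − 4) = 23/79 ≈ 0.2911.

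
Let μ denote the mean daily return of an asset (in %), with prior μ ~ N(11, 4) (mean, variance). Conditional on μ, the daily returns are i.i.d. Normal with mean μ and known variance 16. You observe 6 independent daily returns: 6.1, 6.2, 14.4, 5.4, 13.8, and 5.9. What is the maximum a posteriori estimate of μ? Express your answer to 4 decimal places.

n = 6; x̄ = (6.1 + 6.2 + 14.4 + 5.4 + 13.8 + 5.9)/6 = 51.8/6 = 259/30 ≈ 8.6333.
For a Normal prior and Normal likelihood with known variance, the posterior is Normal; its mode equals its mean, the precision-weighted average.
Prior precision 1/σ₀² = 1/4 = 0.25; data precision n/σ² = 6/16 = 0.375.
μ̂ = (0.25·11 + 0.375·(259/30)) / (0.25 + 0.375) = 5.9875/0.625 = 9.5800.

μ̂_MAP = 9.5800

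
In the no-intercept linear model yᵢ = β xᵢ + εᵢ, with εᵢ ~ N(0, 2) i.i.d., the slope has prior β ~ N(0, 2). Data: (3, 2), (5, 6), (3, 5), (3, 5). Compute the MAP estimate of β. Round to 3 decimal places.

β̂_MAP = 1.245

log p(β | y) = −Σ(yᵢ − βxᵢ)²/(2·2) − β²/(2·2) + const.
Setting the derivative to zero: Σxᵢ(yᵢ − βxᵢ)/2 − β/2 = 0, so β = Σxᵢyᵢ / (Σxᵢ² + σ²/τ²).
Σxᵢyᵢ = 3·2 + 5·6 + 3·5 + 3·5 = 66; Σxᵢ² = 52; σ²/τ² = 1.
β̂_MAP = 66 / (52 + 1) = 66/53 ≈ 1.245.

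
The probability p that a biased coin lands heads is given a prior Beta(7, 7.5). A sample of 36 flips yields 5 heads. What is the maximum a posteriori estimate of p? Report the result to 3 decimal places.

p̂_MAP = 0.227

Prior: Beta(7, 7.5).
Data: 5 successes in 36 trials. The binomial likelihood contributes p^5(1−p)^31, so the posterior is Beta(7+5, 7.5+31) = Beta(12, 38.5).
For Beta(a, b) with a, b > 1 the mode is (a−1)/(a+b−2) = 11/48.5 ≈ 0.227.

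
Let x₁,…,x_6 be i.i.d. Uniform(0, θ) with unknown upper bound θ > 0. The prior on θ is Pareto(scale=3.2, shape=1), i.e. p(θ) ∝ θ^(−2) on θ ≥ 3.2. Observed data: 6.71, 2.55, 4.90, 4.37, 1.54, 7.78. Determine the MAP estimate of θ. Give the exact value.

The Uniform(0, θ) likelihood is θ^(−n) for θ ≥ max(xᵢ), zero otherwise. Here max(xᵢ) = 7.78.
Posterior ∝ θ^(−2) · θ^(−6) = θ^(−8) on θ ≥ max(3.2, 7.78) = 7.78.
This density is strictly decreasing in θ, so the posterior mode lies at the lower boundary of the support.

θ̂_MAP = 7.78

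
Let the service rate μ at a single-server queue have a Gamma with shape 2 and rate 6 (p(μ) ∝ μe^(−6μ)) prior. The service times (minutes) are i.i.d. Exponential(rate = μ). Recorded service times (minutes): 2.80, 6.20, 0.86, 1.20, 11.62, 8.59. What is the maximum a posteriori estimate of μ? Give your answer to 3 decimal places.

μ̂_MAP = 0.188

The Exponential(rate=μ) likelihood is ∝ μ^n e^(−μΣtᵢ). Here n = 6 and Σtᵢ = 2.80 + 6.20 + 0.86 + 1.20 + 11.62 + 8.59 = 31.27.
Posterior ∝ μe^(−6μ) · μ^6e^(−31.27μ) = μ^7e^(−37.27μ), i.e. Gamma(8, 37.27).
Mode = (a−1)/b = 7/37.27 ≈ 0.188.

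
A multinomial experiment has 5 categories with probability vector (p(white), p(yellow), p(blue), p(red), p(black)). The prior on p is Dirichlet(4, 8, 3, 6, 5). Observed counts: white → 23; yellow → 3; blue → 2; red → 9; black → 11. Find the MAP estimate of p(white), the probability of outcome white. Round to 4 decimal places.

MAP estimate of p(white) = 0.3768

The posterior is Dirichlet(αᵢ + nᵢ) = Dirichlet(27, 11, 5, 15, 16).
For a Dirichlet(a₁,…,a_K) with all aᵢ > 1, the mode has j-th component (aⱼ − 1)/(Σaᵢ − K).
Here Σaᵢ = 74 and K = 5, so p(white) = (27 − 1)/(74 − 5) = 26/69 ≈ 0.3768.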